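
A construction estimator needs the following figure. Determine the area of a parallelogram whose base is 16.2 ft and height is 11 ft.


Shape: parallelogram
Base b = 16.2 ft, Height h = 11 ft
Formula: A = b * h
A = 16.2 * 11
A = 178.2
178.2 ft^2


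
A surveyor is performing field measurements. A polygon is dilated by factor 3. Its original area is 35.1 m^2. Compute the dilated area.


Linear scale factor k = 3
Original area = 35.1 m^2
Rule: under a linear scaling by k, areas scale by k^2.
k^2 = 3^2 = 9
New area = 35.1 * 9
New area = 315.9
315.9 m^2


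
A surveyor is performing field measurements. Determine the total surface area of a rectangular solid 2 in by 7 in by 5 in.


Shape: rectangular prism
l = 2 in, w = 7 in, h = 5 in
Formula: SA = 2(lw + lh + wh)
lw = 14, lh = 10, wh = 35
lw + lh + wh = 59
SA = 2 * 59
SA = 118
118 in^2


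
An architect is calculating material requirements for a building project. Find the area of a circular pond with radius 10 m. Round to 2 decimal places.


Shape: circle
Radius r = 10 m
Formula: A = pi * r^2
r^2 = 10^2 = 100
A = pi * 100
A = 314.16
314.16 m^2


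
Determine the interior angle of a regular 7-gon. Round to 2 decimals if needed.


Shape: regular heptagon (7 sides)
Formula: interior angle = (n - 2) * 180 / n
(n - 2) = 5
(n - 2) * 180 = 900
angle = 900 / 7
angle = 128.57
128.57 degrees


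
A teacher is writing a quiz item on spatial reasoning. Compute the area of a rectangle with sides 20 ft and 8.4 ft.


Shape: rectangle
Length l = 20 ft, Width w = 8.4 ft
Formula: A = l * w
A = 20 * 8.4
A = 168
168 ft^2


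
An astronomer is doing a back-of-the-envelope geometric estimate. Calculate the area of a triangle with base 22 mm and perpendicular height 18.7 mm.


Shape: triangle
Base b = 22 mm, Height h = 18.7 mm
Formula: A = (1/2) * b * h
A = 0.5 * 22 * 18.7
A = 0.5 * 411.4
A = 205.7
205.7 mm^2


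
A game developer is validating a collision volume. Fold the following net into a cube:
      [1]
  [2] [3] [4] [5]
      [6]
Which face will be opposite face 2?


Net: cross layout. Take square 3 as the base (bottom).
Fold the four squares in the horizontal row up around 3: 2 -> left, 4 -> right, 5 wraps to the top.
Fold 1 and 6 up from 3: 1 -> back, 6 -> front.
Opposite pairs are therefore: (1, 6), (2, 4), (3, 5).
Face 2 is opposite face 4.
face 4


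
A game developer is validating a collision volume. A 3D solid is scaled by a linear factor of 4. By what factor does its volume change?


Linear scale factor k = 4
Rule: under a linear scaling by k, volumes scale by k^3.
k^3 = 4 * 4 * 4
k^3 = 16 * 4
k^3 = 64
Volume scales by a factor of 64.
64 (dimensionless)


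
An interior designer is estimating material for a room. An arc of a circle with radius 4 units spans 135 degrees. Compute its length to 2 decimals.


Shape: circular arc
Radius r = 4 units, Angle = 135 degrees
Formula: L = (angle/360) * 2 * pi * r
2 * pi * r = 8 * pi
L = (135/360) * 8 * pi
L = 3 * pi
L = 9.42
9.42 units


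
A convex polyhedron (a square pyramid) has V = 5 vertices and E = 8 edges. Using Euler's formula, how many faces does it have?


Polyhedron: square pyramid
Euler's formula for convex polyhedra: V - E + F = 2
Given: V = 5 vertices and E = 8 edges
Solve for F:
F = 2 + E - V = 2 + 8 - 5 = 5
5 faces


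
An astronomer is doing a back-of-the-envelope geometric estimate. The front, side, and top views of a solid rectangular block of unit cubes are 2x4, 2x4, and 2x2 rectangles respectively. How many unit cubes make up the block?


Orthographic views of a solid rectangular block:
Front view 2 x 4 -> length = 2, height = 4
Side view 2 x 4 -> width = 2, height = 4 (consistent)
Top view 2 x 2 -> confirms length = 2, width = 2
The block is 2 x 2 x 4.
Total unit cubes = 2 * 2 * 4 = 16
16 unit cubes


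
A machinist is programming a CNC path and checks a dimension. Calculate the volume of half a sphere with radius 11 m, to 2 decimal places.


Shape: hemisphere (half of a sphere)
Radius r = 11 m
Formula: V = (1/2) * (4/3) * pi * r^3 = (2/3) * pi * r^3
r^3 = 1331
(2/3) * 1331 = 887.333333
V = 887.333333 * pi
V = 2787.64
2787.64 m^3


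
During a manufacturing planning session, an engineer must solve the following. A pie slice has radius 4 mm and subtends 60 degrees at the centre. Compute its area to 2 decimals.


Shape: circular sector
Radius r = 4 mm, Angle = 60 degrees
Formula: A = (angle/360) * pi * r^2
r^2 = 16
Fraction of circle = 60/360
A = (60/360) * pi * 16
A = 2.666667 * pi
A = 8.38
8.38 mm^2


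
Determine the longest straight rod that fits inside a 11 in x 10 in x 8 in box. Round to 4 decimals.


Shape: rectangular box (space diagonal)
l = 11 in, w = 10 in, h = 8 in
Visualize: the diagonal of the base, then a right triangle with that diagonal and the height.
Formula: d = sqrt(l^2 + w^2 + h^2)
l^2 + w^2 + h^2 = 121 + 100 + 64 = 285
d = sqrt(285)
d = 16.8819
16.8819 in


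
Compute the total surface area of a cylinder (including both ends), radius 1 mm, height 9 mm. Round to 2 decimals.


Shape: closed cylinder
Radius r = 1 mm, Height h = 9 mm
Formula: SA = 2*pi*r^2 + 2*pi*r*h = 2*pi*r*(r + h)
r + h = 10
2 * r * (r + h) = 2 * 1 * 10 = 20
SA = 20 * pi
SA = 62.83
62.83 mm^2


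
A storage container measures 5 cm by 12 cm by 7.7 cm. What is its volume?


Shape: rectangular prism
l = 5 cm, w = 12 cm, h = 7.7 cm
Formula: V = l * w * h
V = 5 * 12 * 7.7
V = 60 * 7.7
V = 462
462 cm^3


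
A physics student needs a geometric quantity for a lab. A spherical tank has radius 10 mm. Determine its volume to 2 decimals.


Shape: sphere
Radius r = 10 mm
Formula: V = (4/3) * pi * r^3
r^3 = 1000
(4/3) * 1000 = 1333.333333
V = 1333.333333 * pi
V = 4188.79
4188.79 mm^3


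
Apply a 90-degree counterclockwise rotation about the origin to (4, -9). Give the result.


Transformation: rotation about the origin
Original point: (4, -9)
Rule for 90 deg counterclockwise: (x, y) -> (-y, x)
Apply: (4, -9) -> (9, 4)
(9, 4)


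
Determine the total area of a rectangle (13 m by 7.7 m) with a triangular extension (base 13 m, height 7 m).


Composite shape: rectangle + triangle
Rectangle area = 13 * 7.7 = 100.1
Triangle area = 0.5 * 13 * 7 = 45.5
Total = 100.1 + 45.5
Total = 145.6
145.6 m^2


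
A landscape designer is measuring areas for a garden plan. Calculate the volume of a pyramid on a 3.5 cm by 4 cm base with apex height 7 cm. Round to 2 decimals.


Shape: rectangular pyramid
Base: 3.5 cm x 4 cm, Height h = 7 cm
Formula: V = (1/3) * base_area * h
base_area = 3.5 * 4 = 14
base_area * h = 14 * 7 = 98
V = 98 / 3
V = 32.67
32.67 cm^3


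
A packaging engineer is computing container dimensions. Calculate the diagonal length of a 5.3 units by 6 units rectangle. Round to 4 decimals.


Shape: rectangle (diagonal via Pythagoras)
Sides: 5.3 units and 6 units
Formula: d = sqrt(l^2 + w^2)
l^2 = 28.09, w^2 = 36
l^2 + w^2 = 64.09
d = sqrt(64.09)
d = 8.0056
8.0056 units


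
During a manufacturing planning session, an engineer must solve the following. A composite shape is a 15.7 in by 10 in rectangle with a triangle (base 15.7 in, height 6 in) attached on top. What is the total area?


Composite shape: rectangle + triangle
Rectangle area = 15.7 * 10 = 157
Triangle area = 0.5 * 15.7 * 6 = 47.1
Total = 157 + 47.1
Total = 204.1
204.1 in^2


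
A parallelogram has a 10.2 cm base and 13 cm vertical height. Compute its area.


Shape: parallelogram
Base b = 10.2 cm, Height h = 13 cm
Formula: A = b * h
A = 10.2 * 13
A = 132.6
132.6 cm^2


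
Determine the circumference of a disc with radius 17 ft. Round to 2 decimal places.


Shape: circle
Radius r = 17 ft
Formula: C = 2 * pi * r
C = 2 * pi * 17
C = 34 * pi
C = 106.81
106.81 ft


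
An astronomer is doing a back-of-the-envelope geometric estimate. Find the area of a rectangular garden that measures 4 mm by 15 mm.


Shape: rectangle
Length l = 4 mm, Width w = 15 mm
Formula: A = l * w
A = 4 * 15
A = 60
60 mm^2


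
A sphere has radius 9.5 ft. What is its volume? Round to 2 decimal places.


Shape: sphere
Radius r = 9.5 ft
Formula: V = (4/3) * pi * r^3
r^3 = 857.375
(4/3) * 857.375 = 1143.166667
V = 1143.166667 * pi
V = 3591.36
3591.36 ft^3


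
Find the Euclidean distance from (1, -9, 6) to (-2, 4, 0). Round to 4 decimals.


3D distance between two points
P1 = (1, -9, 6), P2 = (-2, 4, 0)
Formula: d = sqrt((x2-x1)^2 + (y2-y1)^2 + (z2-z1)^2)
dx = -2 - 1 = -3
dy = 4 - -9 = 13
dz = 0 - 6 = -6
dx^2 + dy^2 + dz^2 = 9 + 169 + 36 = 214
d = sqrt(214)
d = 14.6287
14.6287 units


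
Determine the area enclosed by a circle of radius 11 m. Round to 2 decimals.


Shape: circle
Radius r = 11 m
Formula: A = pi * r^2
r^2 = 11^2 = 121
A = pi * 121
A = 380.13
380.13 m^2


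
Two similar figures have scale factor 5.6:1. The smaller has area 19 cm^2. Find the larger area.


Linear scale factor k = 5.6
Original area = 19 cm^2
Rule: under a linear scaling by k, areas scale by k^2.
k^2 = 5.6^2 = 31.36
New area = 19 * 31.36
New area = 595.84
595.84 cm^2


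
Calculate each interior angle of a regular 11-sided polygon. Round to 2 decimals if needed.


Shape: regular hendecagon (11 sides)
Formula: interior angle = (n - 2) * 180 / n
(n - 2) = 9
(n - 2) * 180 = 1620
angle = 1620 / 11
angle = 147.27
147.27 degrees


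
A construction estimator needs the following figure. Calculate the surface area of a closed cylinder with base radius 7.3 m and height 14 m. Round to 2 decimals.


Shape: closed cylinder
Radius r = 7.3 m, Height h = 14 m
Formula: SA = 2*pi*r^2 + 2*pi*r*h = 2*pi*r*(r + h)
r + h = 21.3
2 * r * (r + h) = 2 * 7.3 * 21.3 = 310.98
SA = 310.98 * pi
SA = 976.97
976.97 m^2


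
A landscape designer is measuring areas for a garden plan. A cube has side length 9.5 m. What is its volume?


Shape: cube
Side s = 9.5 m
Formula: V = s^3
V = 9.5 * 9.5 * 9.5
V = 90.25 * 9.5
V = 857.375
857.375 m^3


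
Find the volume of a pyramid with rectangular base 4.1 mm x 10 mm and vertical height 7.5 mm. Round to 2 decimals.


Shape: rectangular pyramid
Base: 4.1 mm x 10 mm, Height h = 7.5 mm
Formula: V = (1/3) * base_area * h
base_area = 4.1 * 10 = 41
base_area * h = 41 * 7.5 = 307.5
V = 307.5 / 3
V = 102.5
102.5 mm^3


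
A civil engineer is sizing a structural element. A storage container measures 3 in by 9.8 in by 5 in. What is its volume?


Shape: rectangular prism
l = 3 in, w = 9.8 in, h = 5 in
Formula: V = l * w * h
V = 3 * 9.8 * 5
V = 29.4 * 5
V = 147
147 in^3


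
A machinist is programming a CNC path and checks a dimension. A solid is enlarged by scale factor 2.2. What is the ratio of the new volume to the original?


Linear scale factor k = 2.2
Rule: under a linear scaling by k, volumes scale by k^3.
k^3 = 2.2 * 2.2 * 2.2
k^3 = 4.84 * 2.2
k^3 = 10.648
Volume scales by a factor of 10.648.
10.648 (dimensionless)


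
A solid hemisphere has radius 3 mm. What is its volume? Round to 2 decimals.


Shape: hemisphere (half of a sphere)
Radius r = 3 mm
Formula: V = (1/2) * (4/3) * pi * r^3 = (2/3) * pi * r^3
r^3 = 27
(2/3) * 27 = 18
V = 18 * pi
V = 56.55
56.55 mm^3


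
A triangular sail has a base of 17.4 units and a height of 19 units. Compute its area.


Shape: triangle
Base b = 17.4 units, Height h = 19 units
Formula: A = (1/2) * b * h
A = 0.5 * 17.4 * 19
A = 0.5 * 330.6
A = 165.3
165.3 units^2


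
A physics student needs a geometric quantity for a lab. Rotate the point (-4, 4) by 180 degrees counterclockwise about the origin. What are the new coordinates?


Transformation: rotation about the origin
Original point: (-4, 4)
Rule for 180 deg: (x, y) -> (-x, -y)
Apply: (-4, 4) -> (4, -4)
(4, -4)


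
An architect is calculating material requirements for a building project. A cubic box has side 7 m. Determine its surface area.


Shape: cube
Side s = 7 m
A cube has 6 square faces.
Formula: SA = 6 * s^2
s^2 = 49
SA = 6 * 49
SA = 294
294 m^2


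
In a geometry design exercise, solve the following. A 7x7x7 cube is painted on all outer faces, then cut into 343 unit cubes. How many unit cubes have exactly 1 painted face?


Large cube: 7 x 7 x 7, cut into unit cubes.
n = 7, so n - 2 = 5
Cubes with 1 painted face lie in the interior of each face.
A cube has 6 faces; each contributes (n - 2)^2 = 25 such cubes.
Count = 6 * 25 = 150
150 unit cubes


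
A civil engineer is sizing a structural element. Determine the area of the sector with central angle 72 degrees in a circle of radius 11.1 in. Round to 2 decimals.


Shape: circular sector
Radius r = 11.1 in, Angle = 72 degrees
Formula: A = (angle/360) * pi * r^2
r^2 = 123.21
Fraction of circle = 72/360
A = (72/360) * pi * 123.21
A = 24.642 * pi
A = 77.42
77.42 in^2


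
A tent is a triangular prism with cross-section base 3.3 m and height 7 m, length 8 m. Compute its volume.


Shape: triangular prism
Triangle base = 3.3 m, triangle height = 7 m, prism length L = 8 m
Formula: V = (1/2 * b * h_tri) * L
Cross-section area = 0.5 * 3.3 * 7 = 11.55
V = 11.55 * 8
V = 92.4
92.4 m^3


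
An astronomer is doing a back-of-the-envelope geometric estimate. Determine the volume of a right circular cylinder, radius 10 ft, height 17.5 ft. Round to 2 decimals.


Shape: cylinder
Radius r = 10 ft, Height h = 17.5 ft
Formula: V = pi * r^2 * h
r^2 = 100
V = pi * 100 * 17.5
V = 1750 * pi
V = 5497.79
5497.79 ft^3


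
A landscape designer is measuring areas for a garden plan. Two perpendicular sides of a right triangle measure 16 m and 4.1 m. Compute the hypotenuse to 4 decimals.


Shape: right triangle
Legs a = 16 m, b = 4.1 m
Formula: c = sqrt(a^2 + b^2)
a^2 = 256, b^2 = 16.81
a^2 + b^2 = 272.81
c = sqrt(272.81)
c = 16.517
16.517 m


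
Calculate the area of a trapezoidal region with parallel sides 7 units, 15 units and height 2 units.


Shape: trapezoid
Parallel sides a = 7 units, b = 15 units; Height h = 2 units
Formula: A = (a + b) * h / 2
a + b = 7 + 15 = 22
A = 22 * 2 / 2
A = 44 / 2
A = 22
22 units^2


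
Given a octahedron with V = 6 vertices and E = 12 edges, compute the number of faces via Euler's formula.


Polyhedron: octahedron
Euler's formula for convex polyhedra: V - E + F = 2
Given: V = 6 vertices and E = 12 edges
Solve for F:
F = 2 + E - V = 2 + 12 - 6 = 8
8 faces


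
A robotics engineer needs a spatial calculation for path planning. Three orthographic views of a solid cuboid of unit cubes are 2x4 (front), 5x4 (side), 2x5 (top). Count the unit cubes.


Orthographic views of a solid rectangular block:
Front view 2 x 4 -> length = 2, height = 4
Side view 5 x 4 -> width = 5, height = 4 (consistent)
Top view 2 x 5 -> confirms length = 2, width = 5
The block is 2 x 5 x 4.
Total unit cubes = 2 * 5 * 4 = 40
40 unit cubes


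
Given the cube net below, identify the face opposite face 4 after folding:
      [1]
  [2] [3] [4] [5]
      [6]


Net: cross layout. Take square 3 as the base (bottom).
Fold the four squares in the horizontal row up around 3: 2 -> left, 4 -> right, 5 wraps to the top.
Fold 1 and 6 up from 3: 1 -> back, 6 -> front.
Opposite pairs are therefore: (1, 6), (2, 4), (3, 5).
Face 4 is opposite face 2.
face 2


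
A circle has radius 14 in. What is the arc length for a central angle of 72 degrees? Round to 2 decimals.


Shape: circular arc
Radius r = 14 in, Angle = 72 degrees
Formula: L = (angle/360) * 2 * pi * r
2 * pi * r = 28 * pi
L = (72/360) * 28 * pi
L = 5.6 * pi
L = 17.59
17.59 in


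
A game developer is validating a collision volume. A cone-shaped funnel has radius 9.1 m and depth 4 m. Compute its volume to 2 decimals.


Shape: cone
Radius r = 9.1 m, Height h = 4 m
Formula: V = (1/3) * pi * r^2 * h
r^2 = 82.81
pi * r^2 * h = pi * 82.81 * 4 = 331.24 * pi
V = 331.24 * pi / 3
V = 346.87
346.87 m^3


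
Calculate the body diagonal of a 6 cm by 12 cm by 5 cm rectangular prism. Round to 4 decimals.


Shape: rectangular box (space diagonal)
l = 6 cm, w = 12 cm, h = 5 cm
Visualize: the diagonal of the base, then a right triangle with that diagonal and the height.
Formula: d = sqrt(l^2 + w^2 + h^2)
l^2 + w^2 + h^2 = 36 + 144 + 25 = 205
d = sqrt(205)
d = 14.3178
14.3178 cm


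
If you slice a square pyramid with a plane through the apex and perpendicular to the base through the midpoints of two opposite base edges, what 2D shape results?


Solid: square pyramid
Cutting plane: through the apex and perpendicular to the base through the midpoints of two opposite base edges
Visualize the intersection of the plane with the solid's surface.
The boundary of the cut region is a isosceles triangle.
isosceles triangle


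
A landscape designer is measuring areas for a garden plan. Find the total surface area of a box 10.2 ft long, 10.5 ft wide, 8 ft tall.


Shape: rectangular prism
l = 10.2 ft, w = 10.5 ft, h = 8 ft
Formula: SA = 2(lw + lh + wh)
lw = 107.1, lh = 81.6, wh = 84
lw + lh + wh = 272.7
SA = 2 * 272.7
SA = 545.4
545.4 ft^2


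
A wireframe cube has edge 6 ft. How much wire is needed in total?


Shape: cube
Side s = 6 ft
A cube has 12 edges, all equal.
Formula: total edge length = 12 * s
Total = 12 * 6
Total = 72
72 ft


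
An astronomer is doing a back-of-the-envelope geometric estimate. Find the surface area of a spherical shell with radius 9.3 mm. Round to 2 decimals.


Shape: sphere
Radius r = 9.3 mm
Formula: SA = 4 * pi * r^2
r^2 = 86.49
SA = 4 * pi * 86.49
SA = 345.96 * pi
SA = 1086.87
1086.87 mm^2


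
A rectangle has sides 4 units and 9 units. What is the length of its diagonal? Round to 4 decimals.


Shape: rectangle (diagonal via Pythagoras)
Sides: 4 units and 9 units
Formula: d = sqrt(l^2 + w^2)
l^2 = 16, w^2 = 81
l^2 + w^2 = 97
d = sqrt(97)
d = 9.8489
9.8489 units


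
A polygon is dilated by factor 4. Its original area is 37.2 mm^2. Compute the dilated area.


Linear scale factor k = 4
Original area = 37.2 mm^2
Rule: under a linear scaling by k, areas scale by k^2.
k^2 = 4^2 = 16
New area = 37.2 * 16
New area = 595.2
595.2 mm^2


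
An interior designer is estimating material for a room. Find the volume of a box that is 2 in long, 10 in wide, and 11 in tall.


Shape: rectangular prism
l = 2 in, w = 10 in, h = 11 in
Formula: V = l * w * h
V = 2 * 10 * 11
V = 20 * 11
V = 220
220 in^3


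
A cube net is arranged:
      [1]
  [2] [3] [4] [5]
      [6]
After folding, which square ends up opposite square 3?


Net: cross layout. Take square 3 as the base (bottom).
Fold the four squares in the horizontal row up around 3: 2 -> left, 4 -> right, 5 wraps to the top.
Fold 1 and 6 up from 3: 1 -> back, 6 -> front.
Opposite pairs are therefore: (1, 6), (2, 4), (3, 5).
Face 3 is opposite face 5.
face 5


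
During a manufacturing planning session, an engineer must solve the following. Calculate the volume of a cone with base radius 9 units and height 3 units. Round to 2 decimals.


Shape: cone
Radius r = 9 units, Height h = 3 units
Formula: V = (1/3) * pi * r^2 * h
r^2 = 81
pi * r^2 * h = pi * 81 * 3 = 243 * pi
V = 243 * pi / 3
V = 254.47
254.47 units^3


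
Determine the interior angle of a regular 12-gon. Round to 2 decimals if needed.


Shape: regular dodecagon (12 sides)
Formula: interior angle = (n - 2) * 180 / n
(n - 2) = 10
(n - 2) * 180 = 1800
angle = 1800 / 12
angle = 150
150 degrees


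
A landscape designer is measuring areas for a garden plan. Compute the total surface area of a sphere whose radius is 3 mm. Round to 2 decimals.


Shape: sphere
Radius r = 3 mm
Formula: SA = 4 * pi * r^2
r^2 = 9
SA = 4 * pi * 9
SA = 36 * pi
SA = 113.1
113.1 mm^2


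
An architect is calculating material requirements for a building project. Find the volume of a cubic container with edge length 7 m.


Shape: cube
Side s = 7 m
Formula: V = s^3
V = 7 * 7 * 7
V = 49 * 7
V = 343
343 m^3


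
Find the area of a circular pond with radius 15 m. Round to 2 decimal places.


Shape: circle
Radius r = 15 m
Formula: A = pi * r^2
r^2 = 15^2 = 225
A = pi * 225
A = 706.86
706.86 m^2


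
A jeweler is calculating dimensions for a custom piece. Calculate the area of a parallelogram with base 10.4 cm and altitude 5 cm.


Shape: parallelogram
Base b = 10.4 cm, Height h = 5 cm
Formula: A = b * h
A = 10.4 * 5
A = 52
52 cm^2


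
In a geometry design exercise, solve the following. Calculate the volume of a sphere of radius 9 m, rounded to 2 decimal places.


Shape: sphere
Radius r = 9 m
Formula: V = (4/3) * pi * r^3
r^3 = 729
(4/3) * 729 = 972
V = 972 * pi
V = 3053.63
3053.63 m^3


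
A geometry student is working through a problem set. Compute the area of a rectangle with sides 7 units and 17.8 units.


Shape: rectangle
Length l = 7 units, Width w = 17.8 units
Formula: A = l * w
A = 7 * 17.8
A = 124.6
124.6 units^2


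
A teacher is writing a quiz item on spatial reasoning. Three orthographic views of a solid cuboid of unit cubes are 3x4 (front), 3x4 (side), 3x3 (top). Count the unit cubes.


Orthographic views of a solid rectangular block:
Front view 3 x 4 -> length = 3, height = 4
Side view 3 x 4 -> width = 3, height = 4 (consistent)
Top view 3 x 3 -> confirms length = 3, width = 3
The block is 3 x 3 x 4.
Total unit cubes = 3 * 3 * 4 = 36
36 unit cubes


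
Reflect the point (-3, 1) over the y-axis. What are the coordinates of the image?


Transformation: reflection
Original point: (-3, 1)
Rule for reflection over the y-axis: (x, y) -> (-x, y)
Apply: (-3, 1) -> (3, 1)
(3, 1)


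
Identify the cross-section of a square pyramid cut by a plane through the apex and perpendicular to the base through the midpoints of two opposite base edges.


Solid: square pyramid
Cutting plane: through the apex and perpendicular to the base through the midpoints of two opposite base edges
Visualize the intersection of the plane with the solid's surface.
The boundary of the cut region is a isosceles triangle.
isosceles triangle


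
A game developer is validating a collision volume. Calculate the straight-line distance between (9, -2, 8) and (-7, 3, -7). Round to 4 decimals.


3D distance between two points
P1 = (9, -2, 8), P2 = (-7, 3, -7)
Formula: d = sqrt((x2-x1)^2 + (y2-y1)^2 + (z2-z1)^2)
dx = -7 - 9 = -16
dy = 3 - -2 = 5
dz = -7 - 8 = -15
dx^2 + dy^2 + dz^2 = 256 + 25 + 225 = 506
d = sqrt(506)
d = 22.4944
22.4944 units


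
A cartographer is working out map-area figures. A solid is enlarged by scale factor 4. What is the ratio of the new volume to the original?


Linear scale factor k = 4
Rule: under a linear scaling by k, volumes scale by k^3.
k^3 = 4 * 4 * 4
k^3 = 16 * 4
k^3 = 64
Volume scales by a factor of 64.
64 (dimensionless)


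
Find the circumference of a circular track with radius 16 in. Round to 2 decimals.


Shape: circle
Radius r = 16 in
Formula: C = 2 * pi * r
C = 2 * pi * 16
C = 32 * pi
C = 100.53
100.53 in


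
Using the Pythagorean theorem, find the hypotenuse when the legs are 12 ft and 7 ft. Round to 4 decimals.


Shape: right triangle
Legs a = 12 ft, b = 7 ft
Formula: c = sqrt(a^2 + b^2)
a^2 = 144, b^2 = 49
a^2 + b^2 = 193
c = sqrt(193)
c = 13.8924
13.8924 ft


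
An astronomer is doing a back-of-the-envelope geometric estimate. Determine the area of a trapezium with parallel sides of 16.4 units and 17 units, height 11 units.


Shape: trapezoid
Parallel sides a = 16.4 units, b = 17 units; Height h = 11 units
Formula: A = (a + b) * h / 2
a + b = 16.4 + 17 = 33.4
A = 33.4 * 11 / 2
A = 367.4 / 2
A = 183.7
183.7 units^2


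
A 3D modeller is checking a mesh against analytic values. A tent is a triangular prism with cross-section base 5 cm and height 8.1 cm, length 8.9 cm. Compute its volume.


Shape: triangular prism
Triangle base = 5 cm, triangle height = 8.1 cm, prism length L = 8.9 cm
Formula: V = (1/2 * b * h_tri) * L
Cross-section area = 0.5 * 5 * 8.1 = 20.25
V = 20.25 * 8.9
V = 180.225
180.225 cm^3


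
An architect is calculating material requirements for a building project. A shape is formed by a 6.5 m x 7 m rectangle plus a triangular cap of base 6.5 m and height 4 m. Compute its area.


Composite shape: rectangle + triangle
Rectangle area = 6.5 * 7 = 45.5
Triangle area = 0.5 * 6.5 * 4 = 13
Total = 45.5 + 13
Total = 58.5
58.5 m^2


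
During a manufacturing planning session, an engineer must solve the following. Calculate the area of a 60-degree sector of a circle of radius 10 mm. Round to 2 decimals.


Shape: circular sector
Radius r = 10 mm, Angle = 60 degrees
Formula: A = (angle/360) * pi * r^2
r^2 = 100
Fraction of circle = 60/360
A = (60/360) * pi * 100
A = 16.666667 * pi
A = 52.36
52.36 mm^2


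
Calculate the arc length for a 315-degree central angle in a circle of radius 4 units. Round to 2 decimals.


Shape: circular arc
Radius r = 4 units, Angle = 315 degrees
Formula: L = (angle/360) * 2 * pi * r
2 * pi * r = 8 * pi
L = (315/360) * 8 * pi
L = 7 * pi
L = 21.99
21.99 units


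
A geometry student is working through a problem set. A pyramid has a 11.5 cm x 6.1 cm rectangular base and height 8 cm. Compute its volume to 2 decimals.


Shape: rectangular pyramid
Base: 11.5 cm x 6.1 cm, Height h = 8 cm
Formula: V = (1/3) * base_area * h
base_area = 11.5 * 6.1 = 70.15
base_area * h = 70.15 * 8 = 561.2
V = 561.2 / 3
V = 187.07
187.07 cm^3


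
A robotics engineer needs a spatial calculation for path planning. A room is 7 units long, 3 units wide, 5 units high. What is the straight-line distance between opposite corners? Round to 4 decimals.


Shape: rectangular box (space diagonal)
l = 7 units, w = 3 units, h = 5 units
Visualize: the diagonal of the base, then a right triangle with that diagonal and the height.
Formula: d = sqrt(l^2 + w^2 + h^2)
l^2 + w^2 + h^2 = 49 + 9 + 25 = 83
d = sqrt(83)
d = 9.1104
9.1104 units


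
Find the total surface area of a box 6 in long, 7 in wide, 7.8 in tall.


Shape: rectangular prism
l = 6 in, w = 7 in, h = 7.8 in
Formula: SA = 2(lw + lh + wh)
lw = 42, lh = 46.8, wh = 54.6
lw + lh + wh = 143.4
SA = 2 * 143.4
SA = 286.8
286.8 in^2


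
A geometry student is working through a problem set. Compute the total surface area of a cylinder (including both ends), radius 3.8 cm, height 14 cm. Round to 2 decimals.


Shape: closed cylinder
Radius r = 3.8 cm, Height h = 14 cm
Formula: SA = 2*pi*r^2 + 2*pi*r*h = 2*pi*r*(r + h)
r + h = 17.8
2 * r * (r + h) = 2 * 3.8 * 17.8 = 135.28
SA = 135.28 * pi
SA = 424.99
424.99 cm^2


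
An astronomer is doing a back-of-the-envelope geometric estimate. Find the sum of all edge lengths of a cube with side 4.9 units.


Shape: cube
Side s = 4.9 units
A cube has 12 edges, all equal.
Formula: total edge length = 12 * s
Total = 12 * 4.9
Total = 58.8
58.8 units


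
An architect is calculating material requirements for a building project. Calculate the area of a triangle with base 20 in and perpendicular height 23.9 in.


Shape: triangle
Base b = 20 in, Height h = 23.9 in
Formula: A = (1/2) * b * h
A = 0.5 * 20 * 23.9
A = 0.5 * 478
A = 239
239 in^2


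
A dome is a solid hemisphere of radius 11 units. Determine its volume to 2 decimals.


Shape: hemisphere (half of a sphere)
Radius r = 11 units
Formula: V = (1/2) * (4/3) * pi * r^3 = (2/3) * pi * r^3
r^3 = 1331
(2/3) * 1331 = 887.333333
V = 887.333333 * pi
V = 2787.64
2787.64 units^3


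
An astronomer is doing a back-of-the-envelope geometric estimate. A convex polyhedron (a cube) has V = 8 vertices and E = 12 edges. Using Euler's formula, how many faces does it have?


Polyhedron: cube
Euler's formula for convex polyhedra: V - E + F = 2
Given: V = 8 vertices and E = 12 edges
Solve for F:
F = 2 + E - V = 2 + 12 - 8 = 6
6 faces


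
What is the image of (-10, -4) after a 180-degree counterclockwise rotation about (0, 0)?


Transformation: rotation about the origin
Original point: (-10, -4)
Rule for 180 deg: (x, y) -> (-x, -y)
Apply: (-10, -4) -> (10, 4)
(10, 4)


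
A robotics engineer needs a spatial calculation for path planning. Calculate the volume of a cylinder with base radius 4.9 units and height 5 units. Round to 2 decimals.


Shape: cylinder
Radius r = 4.9 units, Height h = 5 units
Formula: V = pi * r^2 * h
r^2 = 24.01
V = pi * 24.01 * 5
V = 120.05 * pi
V = 377.15
377.15 units^3


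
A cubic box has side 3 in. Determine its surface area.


Shape: cube
Side s = 3 in
A cube has 6 square faces.
Formula: SA = 6 * s^2
s^2 = 9
SA = 6 * 9
SA = 54
54 in^2


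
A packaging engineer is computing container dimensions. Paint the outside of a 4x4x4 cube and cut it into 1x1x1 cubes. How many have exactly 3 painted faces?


Large cube: 4 x 4 x 4, cut into unit cubes.
Cubes with 3 painted faces are at the corners. A cube always has 8 corners.
Count = 8
8 unit cubes


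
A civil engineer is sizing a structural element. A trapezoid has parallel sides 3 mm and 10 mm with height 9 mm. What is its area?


Shape: trapezoid
Parallel sides a = 3 mm, b = 10 mm; Height h = 9 mm
Formula: A = (a + b) * h / 2
a + b = 3 + 10 = 13
A = 13 * 9 / 2
A = 117 / 2
A = 58.5
58.5 mm^2


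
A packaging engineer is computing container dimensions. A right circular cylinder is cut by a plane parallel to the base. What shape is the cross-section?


Solid: right circular cylinder
Cutting plane: parallel to the base
Visualize the intersection of the plane with the solid's surface.
The boundary of the cut region is a circle.
circle


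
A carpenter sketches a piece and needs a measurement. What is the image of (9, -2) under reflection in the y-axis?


Transformation: reflection
Original point: (9, -2)
Rule for reflection over the y-axis: (x, y) -> (-x, y)
Apply: (9, -2) -> (-9, -2)
(-9, -2)


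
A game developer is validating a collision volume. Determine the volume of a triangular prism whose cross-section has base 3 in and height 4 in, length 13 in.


Shape: triangular prism
Triangle base = 3 in, triangle height = 4 in, prism length L = 13 in
Formula: V = (1/2 * b * h_tri) * L
Cross-section area = 0.5 * 3 * 4 = 6
V = 6 * 13
V = 78
78 in^3


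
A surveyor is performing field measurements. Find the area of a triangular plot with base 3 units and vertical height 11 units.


Shape: triangle
Base b = 3 units, Height h = 11 units
Formula: A = (1/2) * b * h
A = 0.5 * 3 * 11
A = 0.5 * 33
A = 16.5
16.5 units^2


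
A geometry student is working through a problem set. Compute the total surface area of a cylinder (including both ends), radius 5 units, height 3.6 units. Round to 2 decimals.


Shape: closed cylinder
Radius r = 5 units, Height h = 3.6 units
Formula: SA = 2*pi*r^2 + 2*pi*r*h = 2*pi*r*(r + h)
r + h = 8.6
2 * r * (r + h) = 2 * 5 * 8.6 = 86
SA = 86 * pi
SA = 270.18
270.18 units^2


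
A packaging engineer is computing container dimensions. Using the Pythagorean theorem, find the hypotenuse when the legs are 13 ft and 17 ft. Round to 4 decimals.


Shape: right triangle
Legs a = 13 ft, b = 17 ft
Formula: c = sqrt(a^2 + b^2)
a^2 = 169, b^2 = 289
a^2 + b^2 = 458
c = sqrt(458)
c = 21.4009
21.4009 ft


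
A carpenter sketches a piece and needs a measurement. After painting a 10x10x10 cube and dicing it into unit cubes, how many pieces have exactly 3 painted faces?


Large cube: 10 x 10 x 10, cut into unit cubes.
Cubes with 3 painted faces are at the corners. A cube always has 8 corners.
Count = 8
8 unit cubes


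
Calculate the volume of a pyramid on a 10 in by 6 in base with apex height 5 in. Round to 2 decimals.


Shape: rectangular pyramid
Base: 10 in x 6 in, Height h = 5 in
Formula: V = (1/3) * base_area * h
base_area = 10 * 6 = 60
base_area * h = 60 * 5 = 300
V = 300 / 3
V = 100
100 in^3


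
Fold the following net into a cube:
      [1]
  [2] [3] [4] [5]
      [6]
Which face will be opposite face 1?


Net: cross layout. Take square 3 as the base (bottom).
Fold the four squares in the horizontal row up around 3: 2 -> left, 4 -> right, 5 wraps to the top.
Fold 1 and 6 up from 3: 1 -> back, 6 -> front.
Opposite pairs are therefore: (1, 6), (2, 4), (3, 5).
Face 1 is opposite face 6.
face 6


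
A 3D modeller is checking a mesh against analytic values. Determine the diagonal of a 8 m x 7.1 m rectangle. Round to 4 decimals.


Shape: rectangle (diagonal via Pythagoras)
Sides: 8 m and 7.1 m
Formula: d = sqrt(l^2 + w^2)
l^2 = 64, w^2 = 50.41
l^2 + w^2 = 114.41
d = sqrt(114.41)
d = 10.6963
10.6963 m


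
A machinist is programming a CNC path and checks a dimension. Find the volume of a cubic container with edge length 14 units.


Shape: cube
Side s = 14 units
Formula: V = s^3
V = 14 * 14 * 14
V = 196 * 14
V = 2744
2744 units^3


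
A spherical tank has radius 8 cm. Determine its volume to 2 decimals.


Shape: sphere
Radius r = 8 cm
Formula: V = (4/3) * pi * r^3
r^3 = 512
(4/3) * 512 = 682.666667
V = 682.666667 * pi
V = 2144.66
2144.66 cm^3


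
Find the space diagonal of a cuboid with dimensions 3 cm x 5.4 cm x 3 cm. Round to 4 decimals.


Shape: rectangular box (space diagonal)
l = 3 cm, w = 5.4 cm, h = 3 cm
Visualize: the diagonal of the base, then a right triangle with that diagonal and the height.
Formula: d = sqrt(l^2 + w^2 + h^2)
l^2 + w^2 + h^2 = 9 + 29.16 + 9 = 47.16
d = sqrt(47.16)
d = 6.8673
6.8673 cm


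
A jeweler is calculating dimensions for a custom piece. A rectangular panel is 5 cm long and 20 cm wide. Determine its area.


Shape: rectangle
Length l = 5 cm, Width w = 20 cm
Formula: A = l * w
A = 5 * 20
A = 100
100 cm^2


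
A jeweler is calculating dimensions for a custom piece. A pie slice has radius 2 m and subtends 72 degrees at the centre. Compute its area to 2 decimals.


Shape: circular sector
Radius r = 2 m, Angle = 72 degrees
Formula: A = (angle/360) * pi * r^2
r^2 = 4
Fraction of circle = 72/360
A = (72/360) * pi * 4
A = 0.8 * pi
A = 2.51
2.51 m^2


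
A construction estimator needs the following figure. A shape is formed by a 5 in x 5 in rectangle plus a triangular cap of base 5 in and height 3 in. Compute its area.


Composite shape: rectangle + triangle
Rectangle area = 5 * 5 = 25
Triangle area = 0.5 * 5 * 3 = 7.5
Total = 25 + 7.5
Total = 32.5
32.5 in^2


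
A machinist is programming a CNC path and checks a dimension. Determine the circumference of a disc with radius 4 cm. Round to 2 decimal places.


Shape: circle
Radius r = 4 cm
Formula: C = 2 * pi * r
C = 2 * pi * 4
C = 8 * pi
C = 25.13
25.13 cm


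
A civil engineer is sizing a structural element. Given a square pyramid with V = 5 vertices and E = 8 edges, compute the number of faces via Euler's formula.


Polyhedron: square pyramid
Euler's formula for convex polyhedra: V - E + F = 2
Given: V = 5 vertices and E = 8 edges
Solve for F:
F = 2 + E - V = 2 + 8 - 5 = 5
5 faces


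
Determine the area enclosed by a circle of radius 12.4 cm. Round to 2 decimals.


Shape: circle
Radius r = 12.4 cm
Formula: A = pi * r^2
r^2 = 12.4^2 = 153.76
A = pi * 153.76
A = 483.05
483.05 cm^2


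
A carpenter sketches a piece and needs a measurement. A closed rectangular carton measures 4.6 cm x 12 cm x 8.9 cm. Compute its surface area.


Shape: rectangular prism
l = 4.6 cm, w = 12 cm, h = 8.9 cm
Formula: SA = 2(lw + lh + wh)
lw = 55.2, lh = 40.94, wh = 106.8
lw + lh + wh = 202.94
SA = 2 * 202.94
SA = 405.88
405.88 cm^2


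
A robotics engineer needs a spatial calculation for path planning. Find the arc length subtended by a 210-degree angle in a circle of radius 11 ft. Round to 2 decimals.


Shape: circular arc
Radius r = 11 ft, Angle = 210 degrees
Formula: L = (angle/360) * 2 * pi * r
2 * pi * r = 22 * pi
L = (210/360) * 22 * pi
L = 12.833333 * pi
L = 40.32
40.32 ft


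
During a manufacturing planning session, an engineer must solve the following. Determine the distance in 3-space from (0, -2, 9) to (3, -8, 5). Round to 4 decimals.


3D distance between two points
P1 = (0, -2, 9), P2 = (3, -8, 5)
Formula: d = sqrt((x2-x1)^2 + (y2-y1)^2 + (z2-z1)^2)
dx = 3 - 0 = 3
dy = -8 - -2 = -6
dz = 5 - 9 = -4
dx^2 + dy^2 + dz^2 = 9 + 36 + 16 = 61
d = sqrt(61)
d = 7.8102
7.8102 units


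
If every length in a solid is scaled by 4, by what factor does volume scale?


Linear scale factor k = 4
Rule: under a linear scaling by k, volumes scale by k^3.
k^3 = 4 * 4 * 4
k^3 = 16 * 4
k^3 = 64
Volume scales by a factor of 64.
64 (dimensionless)


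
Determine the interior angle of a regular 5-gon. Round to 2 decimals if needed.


Shape: regular pentagon (5 sides)
Formula: interior angle = (n - 2) * 180 / n
(n - 2) = 3
(n - 2) * 180 = 540
angle = 540 / 5
angle = 108
108 degrees


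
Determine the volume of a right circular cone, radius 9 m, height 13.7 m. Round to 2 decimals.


Shape: cone
Radius r = 9 m, Height h = 13.7 m
Formula: V = (1/3) * pi * r^2 * h
r^2 = 81
pi * r^2 * h = pi * 81 * 13.7 = 1109.7 * pi
V = 1109.7 * pi / 3
V = 1162.08
1162.08 m^3


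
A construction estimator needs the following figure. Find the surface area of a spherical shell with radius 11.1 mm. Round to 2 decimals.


Shape: sphere
Radius r = 11.1 mm
Formula: SA = 4 * pi * r^2
r^2 = 123.21
SA = 4 * pi * 123.21
SA = 492.84 * pi
SA = 1548.3
1548.3 mm^2


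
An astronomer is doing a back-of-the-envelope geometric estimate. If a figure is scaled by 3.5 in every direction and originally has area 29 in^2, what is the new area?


Linear scale factor k = 3.5
Original area = 29 in^2
Rule: under a linear scaling by k, areas scale by k^2.
k^2 = 3.5^2 = 12.25
New area = 29 * 12.25
New area = 355.25
355.25 in^2


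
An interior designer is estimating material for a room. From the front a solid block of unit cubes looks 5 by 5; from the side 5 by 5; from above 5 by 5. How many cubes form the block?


Orthographic views of a solid rectangular block:
Front view 5 x 5 -> length = 5, height = 5
Side view 5 x 5 -> width = 5, height = 5 (consistent)
Top view 5 x 5 -> confirms length = 5, width = 5
The block is 5 x 5 x 5.
Total unit cubes = 5 * 5 * 5 = 125
125 unit cubes


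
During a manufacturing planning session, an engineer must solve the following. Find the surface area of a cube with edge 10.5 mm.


Shape: cube
Side s = 10.5 mm
A cube has 6 square faces.
Formula: SA = 6 * s^2
s^2 = 110.25
SA = 6 * 110.25
SA = 661.5
661.5 mm^2


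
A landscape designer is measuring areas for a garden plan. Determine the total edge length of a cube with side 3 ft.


Shape: cube
Side s = 3 ft
A cube has 12 edges, all equal.
Formula: total edge length = 12 * s
Total = 12 * 3
Total = 36
36 ft


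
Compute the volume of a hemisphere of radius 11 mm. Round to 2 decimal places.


Shape: hemisphere (half of a sphere)
Radius r = 11 mm
Formula: V = (1/2) * (4/3) * pi * r^3 = (2/3) * pi * r^3
r^3 = 1331
(2/3) * 1331 = 887.333333
V = 887.333333 * pi
V = 2787.64
2787.64 mm^3


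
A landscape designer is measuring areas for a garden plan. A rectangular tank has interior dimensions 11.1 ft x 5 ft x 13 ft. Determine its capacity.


Shape: rectangular prism
l = 11.1 ft, w = 5 ft, h = 13 ft
Formula: V = l * w * h
V = 11.1 * 5 * 13
V = 55.5 * 13
V = 721.5
721.5 ft^3


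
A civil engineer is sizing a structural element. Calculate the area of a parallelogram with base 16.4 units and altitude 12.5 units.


Shape: parallelogram
Base b = 16.4 units, Height h = 12.5 units
Formula: A = b * h
A = 16.4 * 12.5
A = 205
205 units^2


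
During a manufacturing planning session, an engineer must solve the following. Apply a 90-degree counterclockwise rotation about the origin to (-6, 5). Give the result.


Transformation: rotation about the origin
Original point: (-6, 5)
Rule for 90 deg counterclockwise: (x, y) -> (-y, x)
Apply: (-6, 5) -> (-5, -6)
(-5, -6)


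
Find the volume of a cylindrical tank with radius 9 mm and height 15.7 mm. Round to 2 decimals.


Shape: cylinder
Radius r = 9 mm, Height h = 15.7 mm
Formula: V = pi * r^2 * h
r^2 = 81
V = pi * 81 * 15.7
V = 1271.7 * pi
V = 3995.16
3995.16 mm^3


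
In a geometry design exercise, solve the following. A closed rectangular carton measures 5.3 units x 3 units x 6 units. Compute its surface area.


Shape: rectangular prism
l = 5.3 units, w = 3 units, h = 6 units
Formula: SA = 2(lw + lh + wh)
lw = 15.9, lh = 31.8, wh = 18
lw + lh + wh = 65.7
SA = 2 * 65.7
SA = 131.4
131.4 units^2
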